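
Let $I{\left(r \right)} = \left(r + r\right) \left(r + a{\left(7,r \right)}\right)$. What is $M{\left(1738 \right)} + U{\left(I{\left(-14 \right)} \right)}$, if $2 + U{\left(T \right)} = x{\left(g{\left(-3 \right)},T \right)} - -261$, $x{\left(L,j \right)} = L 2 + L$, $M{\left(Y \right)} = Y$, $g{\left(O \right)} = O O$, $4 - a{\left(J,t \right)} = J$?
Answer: $2024$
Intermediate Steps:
$a{\left(J,t \right)} = 4 - J$
$g{\left(O \right)} = O^{2}$
$x{\left(L,j \right)} = 3 L$ ($x{\left(L,j \right)} = 2 L + L = 3 L$)
$I{\left(r \right)} = 2 r \left(-3 + r\right)$ ($I{\left(r \right)} = \left(r + r\right) \left(r + \left(4 - 7\right)\right) = 2 r \left(r + \left(4 - 7\right)\right) = 2 r \left(r - 3\right) = 2 r \left(-3 + r\right)$)
$U{\left(T \right)} = 286$ ($U{\left(T \right)} = -2 + \left(3 \left(-3\right)^{2} - -261\right) = -2 + \left(3 \cdot 9 + 261\right) = -2 + \left(27 + 261\right) = -2 + 288 = 286$)
$M{\left(1738 \right)} + U{\left(I{\left(-14 \right)} \right)} = 1738 + 286 = 2024$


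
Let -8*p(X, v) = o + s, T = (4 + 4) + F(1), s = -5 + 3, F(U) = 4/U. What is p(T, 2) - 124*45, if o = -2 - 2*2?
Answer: -5579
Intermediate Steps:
s = -2
o = -6 (o = -2 - 4 = -6)
T = 12 (T = (4 + 4) + 4/1 = 8 + 4*1 = 8 + 4 = 12)
p(X, v) = 1 (p(X, v) = -(-6 - 2)/8 = -⅛*(-8) = 1)
p(T, 2) - 124*45 = 1 - 124*45 = 1 - 5580 = -5579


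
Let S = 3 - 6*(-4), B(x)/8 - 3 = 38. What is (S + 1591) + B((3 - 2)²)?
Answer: 1946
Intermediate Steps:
B(x) = 328 (B(x) = 24 + 8*38 = 24 + 304 = 328)
S = 27 (S = 3 + 24 = 27)
(S + 1591) + B((3 - 2)²) = (27 + 1591) + 328 = 1618 + 328 = 1946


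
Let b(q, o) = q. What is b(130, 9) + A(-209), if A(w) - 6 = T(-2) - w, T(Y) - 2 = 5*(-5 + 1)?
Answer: 327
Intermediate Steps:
T(Y) = -18 (T(Y) = 2 + 5*(-5 + 1) = 2 + 5*(-4) = 2 - 20 = -18)
A(w) = -12 - w (A(w) = 6 + (-18 - w) = -12 - w)
b(130, 9) + A(-209) = 130 + (-12 - 1*(-209)) = 130 + (-12 + 209) = 130 + 197 = 327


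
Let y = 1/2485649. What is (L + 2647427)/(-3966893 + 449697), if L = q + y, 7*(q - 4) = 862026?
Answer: -24103391794457/30598801520714 ≈ -0.78772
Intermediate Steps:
y = 1/2485649 ≈ 4.0231e-7
q = 862054/7 (q = 4 + (⅐)*862026 = 4 + 862026/7 = 862054/7 ≈ 1.2315e+5)
L = 2142763663053/17399543 (L = 862054/7 + 1/2485649 = 2142763663053/17399543 ≈ 1.2315e+5)
(L + 2647427)/(-3966893 + 449697) = (2142763663053/17399543 + 2647427)/(-3966893 + 449697) = (48206783588914/17399543)/(-3517196) = (48206783588914/17399543)*(-1/3517196) = -24103391794457/30598801520714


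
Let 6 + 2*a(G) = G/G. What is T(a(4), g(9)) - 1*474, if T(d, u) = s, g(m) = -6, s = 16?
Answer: -458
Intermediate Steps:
a(G) = -5/2 (a(G) = -3 + (G/G)/2 = -3 + (1/2)*1 = -3 + 1/2 = -5/2)
T(d, u) = 16
T(a(4), g(9)) - 1*474 = 16 - 1*474 = 16 - 474 = -458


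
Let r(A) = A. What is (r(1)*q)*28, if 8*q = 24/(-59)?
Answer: -84/59 ≈ -1.4237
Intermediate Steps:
q = -3/59 (q = (24/(-59))/8 = (24*(-1/59))/8 = (⅛)*(-24/59) = -3/59 ≈ -0.050847)
(r(1)*q)*28 = (1*(-3/59))*28 = -3/59*28 = -84/59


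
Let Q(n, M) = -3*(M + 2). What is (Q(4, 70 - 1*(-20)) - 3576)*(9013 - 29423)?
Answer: 78619320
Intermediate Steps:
Q(n, M) = -6 - 3*M (Q(n, M) = -3*(2 + M) = -6 - 3*M)
(Q(4, 70 - 1*(-20)) - 3576)*(9013 - 29423) = ((-6 - 3*(70 - 1*(-20))) - 3576)*(9013 - 29423) = ((-6 - 3*(70 + 20)) - 3576)*(-20410) = ((-6 - 3*90) - 3576)*(-20410) = ((-6 - 270) - 3576)*(-20410) = (-276 - 3576)*(-20410) = -3852*(-20410) = 78619320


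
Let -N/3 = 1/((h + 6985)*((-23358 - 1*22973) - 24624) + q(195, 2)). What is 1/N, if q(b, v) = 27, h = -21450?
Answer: -1026364102/3 ≈ -3.4212e+8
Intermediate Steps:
N = -3/1026364102 (N = -3/((-21450 + 6985)*((-23358 - 1*22973) - 24624) + 27) = -3/(-14465*((-23358 - 22973) - 24624) + 27) = -3/(-14465*(-46331 - 24624) + 27) = -3/(-14465*(-70955) + 27) = -3/(1026364075 + 27) = -3/1026364102 ≈ -2.9229e-9)
1/N = 1/(-3/1026364102) = -1026364102/3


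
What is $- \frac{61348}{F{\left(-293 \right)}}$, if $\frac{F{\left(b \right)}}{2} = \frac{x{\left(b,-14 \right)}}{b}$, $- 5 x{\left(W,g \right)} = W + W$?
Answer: $76685$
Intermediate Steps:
$x{\left(W,g \right)} = - \frac{2 W}{5}$ ($x{\left(W,g \right)} = - \frac{W + W}{5} = - \frac{2 W}{5}$)
$F{\left(b \right)} = - \frac{4}{5}$ ($F{\left(b \right)} = 2 \frac{\left(- \frac{2}{5}\right) b}{b} = 2 \left(- \frac{2}{5}\right) = - \frac{4}{5}$)
$- \frac{61348}{F{\left(-293 \right)}} = - \frac{61348}{- \frac{4}{5}} = \left(-61348\right) \left(- \frac{5}{4}\right) = 76685$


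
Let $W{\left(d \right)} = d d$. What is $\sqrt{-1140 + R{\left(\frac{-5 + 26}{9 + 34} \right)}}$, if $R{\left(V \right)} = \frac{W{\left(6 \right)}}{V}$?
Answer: $\frac{2 i \sqrt{13062}}{7} \approx 32.654 i$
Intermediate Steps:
$W{\left(d \right)} = d^{2}$
$R{\left(V \right)} = \frac{36}{V}$ ($R{\left(V \right)} = \frac{6^{2}}{V} = \frac{36}{V}$)
$\sqrt{-1140 + R{\left(\frac{-5 + 26}{9 + 34} \right)}} = \sqrt{-1140 + \frac{36}{\left(-5 + 26\right) \frac{1}{9 + 34}}} = \sqrt{-1140 + \frac{36}{21 \cdot \frac{1}{43}}} = \sqrt{-1140 + \frac{36}{\frac{21}{43}}} = \sqrt{-1140 + 36 \cdot \frac{43}{21}} = \sqrt{-1140 + \frac{516}{7}} = \sqrt{- \frac{7464}{7}} = \frac{2 i \sqrt{13062}}{7}$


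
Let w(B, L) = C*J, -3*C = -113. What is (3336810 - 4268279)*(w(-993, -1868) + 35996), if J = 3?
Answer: -33634414121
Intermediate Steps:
C = 113/3 (C = -⅓*(-113) = 113/3 ≈ 37.667)
w(B, L) = 113 (w(B, L) = (113/3)*3 = 113)
(3336810 - 4268279)*(w(-993, -1868) + 35996) = (3336810 - 4268279)*(113 + 35996) = -931469*36109 = -33634414121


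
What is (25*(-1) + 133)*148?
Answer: 15984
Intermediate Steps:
(25*(-1) + 133)*148 = (-25 + 133)*148 = 108*148 = 15984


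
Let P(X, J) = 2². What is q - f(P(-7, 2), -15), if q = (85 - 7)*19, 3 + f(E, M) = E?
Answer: 1481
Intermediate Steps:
P(X, J) = 4
f(E, M) = -3 + E
q = 1482 (q = 78*19 = 1482)
q - f(P(-7, 2), -15) = 1482 - (-3 + 4) = 1482 - 1*1 = 1482 - 1 = 1481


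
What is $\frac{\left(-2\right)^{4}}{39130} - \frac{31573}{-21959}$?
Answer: $\frac{12610233}{8767915} \approx 1.4382$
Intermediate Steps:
$\frac{\left(-2\right)^{4}}{39130} - \frac{31573}{-21959} = 16 \cdot \frac{1}{39130} - - \frac{31573}{21959} = \frac{8}{19565} + \frac{31573}{21959} = \frac{12610233}{8767915}$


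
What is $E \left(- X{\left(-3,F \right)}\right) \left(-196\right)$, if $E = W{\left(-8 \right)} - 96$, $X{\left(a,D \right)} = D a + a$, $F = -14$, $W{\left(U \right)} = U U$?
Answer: $-244608$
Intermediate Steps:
$W{\left(U \right)} = U^{2}$
$X{\left(a,D \right)} = a + D a$
$E = -32$ ($E = \left(-8\right)^{2} - 96 = 64 - 96 = -32$)
$E \left(- X{\left(-3,F \right)}\right) \left(-196\right) = - 32 \left(- \left(-3\right) \left(1 - 14\right)\right) \left(-196\right) = - 32 \left(- \left(-3\right) \left(-13\right)\right) \left(-196\right) = - 32 \left(\left(-1\right) 39\right) \left(-196\right) = \left(-32\right) \left(-39\right) \left(-196\right) = 1248 \left(-196\right) = -244608$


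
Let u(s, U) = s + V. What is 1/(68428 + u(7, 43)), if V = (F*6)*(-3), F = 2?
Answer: 1/68399 ≈ 1.4620e-5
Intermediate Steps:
V = -36 (V = (2*6)*(-3) = 12*(-3) = -36)
u(s, U) = -36 + s (u(s, U) = s - 36 = -36 + s)
1/(68428 + u(7, 43)) = 1/(68428 + (-36 + 7)) = 1/(68428 - 29) = 1/68399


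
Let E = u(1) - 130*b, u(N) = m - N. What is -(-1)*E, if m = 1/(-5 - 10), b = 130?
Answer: -253516/15 ≈ -16901.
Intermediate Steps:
m = -1/15 (m = 1/(-15) = -1/15 ≈ -0.066667)
u(N) = -1/15 - N
E = -253516/15 (E = (-1/15 - 1*1) - 130*130 = (-1/15 - 1) - 16900 = -16/15 - 16900 = -253516/15 ≈ -16901.)
-(-1)*E = -(-1)*(-253516)/15 = -1*253516/15 = -253516/15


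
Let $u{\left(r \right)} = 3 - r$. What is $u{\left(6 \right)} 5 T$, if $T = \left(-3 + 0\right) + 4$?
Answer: $-15$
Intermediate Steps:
$T = 1$ ($T = -3 + 4 = 1$)
$u{\left(6 \right)} 5 T = \left(3 - 6\right) 5 \cdot 1 = \left(-3\right) 5 \cdot 1 = \left(-15\right) 1 = -15$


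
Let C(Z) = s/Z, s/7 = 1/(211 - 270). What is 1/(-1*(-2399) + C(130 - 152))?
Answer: 1298/3113909 ≈ 0.00041684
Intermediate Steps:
s = -7/59 (s = 7/(211 - 270) = 7/(-59) = 7*(-1/59) = -7/59 ≈ -0.11864)
C(Z) = -7/(59*Z)
1/(-1*(-2399) + C(130 - 152)) = 1/(-1*(-2399) - 7/(59*(130 - 152))) = 1/(2399 - 7/59/(-22)) = 1/(2399 - 7/59*(-1/22)) = 1/(2399 + 7/1298) = 1/(3113909/1298) = 1298/3113909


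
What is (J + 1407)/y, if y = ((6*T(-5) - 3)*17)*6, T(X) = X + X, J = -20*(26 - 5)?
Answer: -47/306 ≈ -0.15359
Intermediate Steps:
J = -420 (J = -20*21 = -420)
T(X) = 2*X
y = -6426 (y = ((6*(2*(-5)) - 3)*17)*6 = ((6*(-10) - 3)*17)*6 = ((-60 - 3)*17)*6 = -63*17*6 = -1071*6 = -6426)
(J + 1407)/y = (-420 + 1407)/(-6426) = 987*(-1/6426) = -47/306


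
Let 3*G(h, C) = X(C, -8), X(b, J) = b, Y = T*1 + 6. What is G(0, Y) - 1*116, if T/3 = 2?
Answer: -112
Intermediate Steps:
T = 6 (T = 3*2 = 6)
Y = 12 (Y = 6*1 + 6 = 6 + 6 = 12)
G(h, C) = C/3
G(0, Y) - 1*116 = (⅓)*12 - 1*116 = 4 - 116 = -112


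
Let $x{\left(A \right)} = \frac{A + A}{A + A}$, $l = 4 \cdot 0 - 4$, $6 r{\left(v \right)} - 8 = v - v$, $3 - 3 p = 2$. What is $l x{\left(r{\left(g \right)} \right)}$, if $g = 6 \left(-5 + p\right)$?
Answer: $-4$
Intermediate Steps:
$p = \frac{1}{3}$ ($p = 1 - \frac{2}{3} = \frac{1}{3} \approx 0.33333$)
$g = -28$ ($g = 6 \left(-5 + \frac{1}{3}\right) = 6 \left(- \frac{14}{3}\right) = -28$)
$r{\left(v \right)} = \frac{4}{3}$ ($r{\left(v \right)} = \frac{4}{3} + \frac{v - v}{6} = \frac{4}{3} + \frac{1}{6} \cdot 0 = \frac{4}{3} + 0 = \frac{4}{3}$)
$l = -4$ ($l = 0 - 4 = -4$)
$x{\left(A \right)} = 1$ ($x{\left(A \right)} = \frac{2 A}{2 A} = 2 A \frac{1}{2 A} = 1$)
$l x{\left(r{\left(g \right)} \right)} = \left(-4\right) 1 = -4$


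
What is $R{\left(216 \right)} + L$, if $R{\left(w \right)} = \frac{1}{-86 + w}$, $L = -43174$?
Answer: $- \frac{5612619}{130} \approx -43174.0$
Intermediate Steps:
$R{\left(216 \right)} + L = \frac{1}{-86 + 216} - 43174 = \frac{1}{130} - 43174 = - \frac{5612619}{130}$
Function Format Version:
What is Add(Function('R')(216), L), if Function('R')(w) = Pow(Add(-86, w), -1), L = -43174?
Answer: Rational(-5612619, 130) ≈ -43174.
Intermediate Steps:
Add(Function('R')(216), L) = Add(Pow(Add(-86, 216), -1), -43174) = Add(Pow(130, -1), -43174) = Add(Rational(1, 130), -43174) = Rational(-5612619, 130)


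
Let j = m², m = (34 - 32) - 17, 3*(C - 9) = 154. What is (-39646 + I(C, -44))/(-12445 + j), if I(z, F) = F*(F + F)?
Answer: 17887/6110 ≈ 2.9275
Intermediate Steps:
C = 181/3 (C = 9 + (⅓)*154 = 9 + 154/3 = 181/3 ≈ 60.333)
I(z, F) = 2*F² (I(z, F) = F*(2*F) = 2*F²)
m = -15 (m = 2 - 17 = -15)
j = 225 (j = (-15)² = 225)
(-39646 + I(C, -44))/(-12445 + j) = (-39646 + 2*(-44)²)/(-12445 + 225) = (-39646 + 2*1936)/(-12220) = (-39646 + 3872)*(-1/12220) = -35774*(-1/12220) = 17887/6110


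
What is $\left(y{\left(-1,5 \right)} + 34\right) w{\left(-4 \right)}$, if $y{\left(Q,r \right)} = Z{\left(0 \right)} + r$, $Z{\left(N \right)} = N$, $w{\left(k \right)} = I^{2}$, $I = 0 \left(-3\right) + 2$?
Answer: $156$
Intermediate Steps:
$I = 2$ ($I = 0 + 2 = 2$)
$w{\left(k \right)} = 4$ ($w{\left(k \right)} = 2^{2} = 4$)
$y{\left(Q,r \right)} = r$ ($y{\left(Q,r \right)} = 0 + r = r$)
$\left(y{\left(-1,5 \right)} + 34\right) w{\left(-4 \right)} = \left(5 + 34\right) 4 = 39 \cdot 4 = 156$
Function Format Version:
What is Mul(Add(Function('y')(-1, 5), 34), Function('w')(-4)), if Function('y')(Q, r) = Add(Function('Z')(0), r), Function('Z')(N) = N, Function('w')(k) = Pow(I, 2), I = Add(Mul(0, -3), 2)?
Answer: 156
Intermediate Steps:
I = 2 (I = Add(0, 2) = 2)
Function('w')(k) = 4 (Function('w')(k) = Pow(2, 2) = 4)
Function('y')(Q, r) = r (Function('y')(Q, r) = Add(0, r) = r)
Mul(Add(Function('y')(-1, 5), 34), Function('w')(-4)) = Mul(Add(5, 34), 4) = Mul(39, 4) = 156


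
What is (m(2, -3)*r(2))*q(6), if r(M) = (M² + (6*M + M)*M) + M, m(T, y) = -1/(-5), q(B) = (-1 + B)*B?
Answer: 204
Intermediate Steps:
q(B) = B*(-1 + B)
m(T, y) = ⅕ (m(T, y) = -1*(-⅕) = ⅕)
r(M) = M + 8*M² (r(M) = (M² + (7*M)*M) + M = (M² + 7*M²) + M = 8*M² + M = M + 8*M²)
(m(2, -3)*r(2))*q(6) = ((2*(1 + 8*2))/5)*(6*(-1 + 6)) = ((2*(1 + 16))/5)*(6*5) = ((2*17)/5)*30 = ((⅕)*34)*30 = (34/5)*30 = 204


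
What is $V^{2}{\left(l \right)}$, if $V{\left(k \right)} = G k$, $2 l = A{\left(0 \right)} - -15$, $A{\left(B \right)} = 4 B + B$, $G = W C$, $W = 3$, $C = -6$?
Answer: $18225$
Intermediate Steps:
$G = -18$ ($G = 3 \left(-6\right) = -18$)
$A{\left(B \right)} = 5 B$
$l = \frac{15}{2}$ ($l = \frac{5 \cdot 0 - -15}{2} = \frac{0 + 15}{2} = \frac{1}{2} \cdot 15 = \frac{15}{2} \approx 7.5$)
$V{\left(k \right)} = - 18 k$
$V^{2}{\left(l \right)} = \left(\left(-18\right) \frac{15}{2}\right)^{2} = \left(-135\right)^{2} = 18225$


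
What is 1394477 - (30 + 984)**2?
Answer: 366281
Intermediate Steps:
1394477 - (30 + 984)**2 = 1394477 - 1*1014**2 = 1394477 - 1*1028196 = 1394477 - 1028196 = 366281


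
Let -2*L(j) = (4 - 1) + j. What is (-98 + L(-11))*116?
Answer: -10904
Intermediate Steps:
L(j) = -3/2 - j/2 (L(j) = -((4 - 1) + j)/2 = -(3 + j)/2 = -3/2 - j/2)
(-98 + L(-11))*116 = (-98 + (-3/2 - ½*(-11)))*116 = (-98 + (-3/2 + 11/2))*116 = (-98 + 4)*116 = -94*116 = -10904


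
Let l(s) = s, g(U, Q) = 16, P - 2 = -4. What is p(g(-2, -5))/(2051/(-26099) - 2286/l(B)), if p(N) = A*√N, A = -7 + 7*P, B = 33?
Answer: 24115476/19909999 ≈ 1.2112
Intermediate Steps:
P = -2 (P = 2 - 4 = -2)
A = -21 (A = -7 + 7*(-2) = -7 - 14 = -21)
p(N) = -21*√N
p(g(-2, -5))/(2051/(-26099) - 2286/l(B)) = (-21*√16)/(2051/(-26099) - 2286/33) = (-21*4)/(2051*(-1/26099) - 2286*1/33) = -84/(-2051/26099 - 762/11) = -84/(-19909999/287089) = -84*(-287089/19909999) = 24115476/19909999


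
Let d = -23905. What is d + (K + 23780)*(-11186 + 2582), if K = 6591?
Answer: -261335989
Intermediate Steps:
d + (K + 23780)*(-11186 + 2582) = -23905 + (6591 + 23780)*(-11186 + 2582) = -23905 + 30371*(-8604) = -23905 - 261312084 = -261335989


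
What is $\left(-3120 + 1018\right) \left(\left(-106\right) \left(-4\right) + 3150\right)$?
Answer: $-7512548$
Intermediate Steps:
$\left(-3120 + 1018\right) \left(\left(-106\right) \left(-4\right) + 3150\right) = - 2102 \left(424 + 3150\right) = \left(-2102\right) 3574 = -7512548$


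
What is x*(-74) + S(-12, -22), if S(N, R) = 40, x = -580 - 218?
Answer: 59092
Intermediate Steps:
x = -798
x*(-74) + S(-12, -22) = -798*(-74) + 40 = 59052 + 40 = 59092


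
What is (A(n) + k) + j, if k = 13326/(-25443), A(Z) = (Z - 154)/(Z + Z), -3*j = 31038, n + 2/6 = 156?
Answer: -81957400307/7921254 ≈ -10347.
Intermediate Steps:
n = 467/3 (n = -1/3 + 156 = 467/3 ≈ 155.67)
j = -10346 (j = -1/3*31038 = -10346)
A(Z) = (-154 + Z)/(2*Z) (A(Z) = (-154 + Z)/((2*Z)) = (-154 + Z)*(1/(2*Z)) = (-154 + Z)/(2*Z))
k = -4442/8481 (k = 13326*(-1/25443) = -4442/8481 ≈ -0.52376)
(A(n) + k) + j = ((-154 + 467/3)/(2*(467/3)) - 4442/8481) - 10346 = ((1/2)*(3/467)*(5/3) - 4442/8481) - 10346 = (5/934 - 4442/8481) - 10346 = -4106423/7921254 - 10346 = -81957400307/7921254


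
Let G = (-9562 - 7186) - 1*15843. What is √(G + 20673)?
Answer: I*√11918 ≈ 109.17*I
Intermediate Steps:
G = -32591 (G = -16748 - 15843 = -32591)
√(G + 20673) = √(-32591 + 20673) = √(-11918) = I*√11918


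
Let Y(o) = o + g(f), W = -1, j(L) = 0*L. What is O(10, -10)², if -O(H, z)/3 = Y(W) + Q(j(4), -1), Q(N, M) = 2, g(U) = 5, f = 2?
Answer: 324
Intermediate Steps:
j(L) = 0
Y(o) = 5 + o (Y(o) = o + 5 = 5 + o)
O(H, z) = -18 (O(H, z) = -3*((5 - 1) + 2) = -3*(4 + 2) = -3*6 = -18)
O(10, -10)² = (-18)² = 324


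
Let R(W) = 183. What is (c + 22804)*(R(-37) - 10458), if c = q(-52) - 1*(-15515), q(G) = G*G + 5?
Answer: -421562700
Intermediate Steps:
q(G) = 5 + G**2 (q(G) = G**2 + 5 = 5 + G**2)
c = 18224 (c = (5 + (-52)**2) - 1*(-15515) = (5 + 2704) + 15515 = 2709 + 15515 = 18224)
(c + 22804)*(R(-37) - 10458) = (18224 + 22804)*(183 - 10458) = 41028*(-10275) = -421562700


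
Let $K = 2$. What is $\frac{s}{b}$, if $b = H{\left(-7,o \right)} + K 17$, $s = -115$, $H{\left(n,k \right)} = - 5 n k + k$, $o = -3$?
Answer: $\frac{115}{74} \approx 1.5541$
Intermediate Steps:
$H{\left(n,k \right)} = k - 5 k n$ ($H{\left(n,k \right)} = - 5 k n + k = k - 5 k n$)
$b = -74$ ($b = - 3 \left(1 - -35\right) + 2 \cdot 17 = - 3 \left(1 + 35\right) + 34 = \left(-3\right) 36 + 34 = -108 + 34 = -74$)
$\frac{s}{b} = - \frac{115}{-74} = \left(-115\right) \left(- \frac{1}{74}\right) = \frac{115}{74}$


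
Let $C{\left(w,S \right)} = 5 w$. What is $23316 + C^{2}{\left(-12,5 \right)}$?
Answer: $26916$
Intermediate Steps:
$23316 + C^{2}{\left(-12,5 \right)} = 23316 + \left(5 \left(-12\right)\right)^{2} = 23316 + \left(-60\right)^{2} = 23316 + 3600 = 26916$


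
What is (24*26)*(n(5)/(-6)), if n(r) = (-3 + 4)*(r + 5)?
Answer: -1040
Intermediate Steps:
n(r) = 5 + r (n(r) = 1*(5 + r) = 5 + r)
(24*26)*(n(5)/(-6)) = (24*26)*((5 + 5)/(-6)) = 624*(10*(-⅙)) = 624*(-5/3) = -1040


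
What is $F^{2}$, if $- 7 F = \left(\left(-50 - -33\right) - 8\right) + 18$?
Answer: $1$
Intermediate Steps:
$F = 1$ ($F = - \frac{\left(\left(-50 - -33\right) - 8\right) + 18}{7} = - \frac{\left(\left(-50 + 33\right) - 8\right) + 18}{7} = - \frac{\left(-17 - 8\right) + 18}{7} = - \frac{-25 + 18}{7} = \left(- \frac{1}{7}\right) \left(-7\right) = 1$)
$F^{2} = 1^{2} = 1$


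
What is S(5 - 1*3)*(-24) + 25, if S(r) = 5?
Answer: -95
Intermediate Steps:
S(5 - 1*3)*(-24) + 25 = 5*(-24) + 25 = -120 + 25 = -95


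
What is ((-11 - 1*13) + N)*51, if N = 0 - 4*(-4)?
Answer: -408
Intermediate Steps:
N = 16 (N = 0 + 16 = 16)
((-11 - 1*13) + N)*51 = ((-11 - 1*13) + 16)*51 = ((-11 - 13) + 16)*51 = (-24 + 16)*51 = -8*51 = -408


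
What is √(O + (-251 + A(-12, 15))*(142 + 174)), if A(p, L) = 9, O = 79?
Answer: I*√76393 ≈ 276.39*I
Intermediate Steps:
√(O + (-251 + A(-12, 15))*(142 + 174)) = √(79 + (-251 + 9)*(142 + 174)) = √(79 - 242*316) = √(79 - 76472) = √(-76393) = I*√76393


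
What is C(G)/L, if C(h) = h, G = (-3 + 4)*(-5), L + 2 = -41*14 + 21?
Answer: 1/111 ≈ 0.0090090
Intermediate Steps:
L = -555 (L = -2 + (-41*14 + 21) = -2 + (-574 + 21) = -2 - 553 = -555)
G = -5 (G = 1*(-5) = -5)
C(G)/L = -5/(-555) = -5*(-1/555) = 1/111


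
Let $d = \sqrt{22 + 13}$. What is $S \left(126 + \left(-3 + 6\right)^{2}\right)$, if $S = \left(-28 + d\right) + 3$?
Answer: $-3375 + 135 \sqrt{35} \approx -2576.3$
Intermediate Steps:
$d = \sqrt{35} \approx 5.9161$
$S = -25 + \sqrt{35}$ ($S = \left(-28 + \sqrt{35}\right) + 3 = -25 + \sqrt{35} \approx -19.084$)
$S \left(126 + \left(-3 + 6\right)^{2}\right) = \left(-25 + \sqrt{35}\right) \left(126 + \left(-3 + 6\right)^{2}\right) = \left(-25 + \sqrt{35}\right) \left(126 + 3^{2}\right) = \left(-25 + \sqrt{35}\right) \left(126 + 9\right) = \left(-25 + \sqrt{35}\right) 135 = -3375 + 135 \sqrt{35}$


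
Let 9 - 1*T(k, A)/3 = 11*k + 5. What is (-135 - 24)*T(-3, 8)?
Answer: -17649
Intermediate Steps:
T(k, A) = 12 - 33*k (T(k, A) = 27 - 3*(11*k + 5) = 27 - 3*(5 + 11*k) = 27 + (-15 - 33*k) = 12 - 33*k)
(-135 - 24)*T(-3, 8) = (-135 - 24)*(12 - 33*(-3)) = -159*(12 + 99) = -159*111 = -17649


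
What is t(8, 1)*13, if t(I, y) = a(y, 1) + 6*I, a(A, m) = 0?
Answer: 624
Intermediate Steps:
t(I, y) = 6*I (t(I, y) = 0 + 6*I = 6*I)
t(8, 1)*13 = (6*8)*13 = 48*13 = 624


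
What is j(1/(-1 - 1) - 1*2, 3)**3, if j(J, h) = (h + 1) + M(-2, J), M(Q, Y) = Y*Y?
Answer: 68921/64 ≈ 1076.9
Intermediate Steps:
M(Q, Y) = Y**2
j(J, h) = 1 + h + J**2 (j(J, h) = (h + 1) + J**2 = (1 + h) + J**2 = 1 + h + J**2)
j(1/(-1 - 1) - 1*2, 3)**3 = (1 + 3 + (1/(-1 - 1) - 1*2)**2)**3 = (1 + 3 + (1/(-2) - 2)**2)**3 = (1 + 3 + (-1/2 - 2)**2)**3 = (1 + 3 + (-5/2)**2)**3 = (1 + 3 + 25/4)**3 = (41/4)**3 = 68921/64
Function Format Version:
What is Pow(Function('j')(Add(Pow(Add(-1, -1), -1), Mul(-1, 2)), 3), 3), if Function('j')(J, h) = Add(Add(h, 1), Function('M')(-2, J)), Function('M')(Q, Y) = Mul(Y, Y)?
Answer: Rational(68921, 64) ≈ 1076.9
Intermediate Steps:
Function('M')(Q, Y) = Pow(Y, 2)
Function('j')(J, h) = Add(1, h, Pow(J, 2)) (Function('j')(J, h) = Add(Add(h, 1), Pow(J, 2)) = Add(Add(1, h), Pow(J, 2)) = Add(1, h, Pow(J, 2)))
Pow(Function('j')(Add(Pow(Add(-1, -1), -1), Mul(-1, 2)), 3), 3) = Pow(Add(1, 3, Pow(Add(Pow(Add(-1, -1), -1), Mul(-1, 2)), 2)), 3) = Pow(Add(1, 3, Pow(Add(Pow(-2, -1), -2), 2)), 3) = Pow(Add(1, 3, Pow(Add(Rational(-1, 2), -2), 2)), 3) = Pow(Add(1, 3, Pow(Rational(-5, 2), 2)), 3) = Pow(Add(1, 3, Rational(25, 4)), 3) = Pow(Rational(41, 4), 3) = Rational(68921, 64)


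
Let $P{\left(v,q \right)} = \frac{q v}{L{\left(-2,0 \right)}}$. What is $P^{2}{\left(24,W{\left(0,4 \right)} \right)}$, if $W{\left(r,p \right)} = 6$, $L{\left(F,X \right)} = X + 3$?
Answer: $2304$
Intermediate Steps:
$L{\left(F,X \right)} = 3 + X$
$P{\left(v,q \right)} = \frac{q v}{3}$ ($P{\left(v,q \right)} = \frac{q v}{3 + 0} = \frac{q v}{3}$)
$P^{2}{\left(24,W{\left(0,4 \right)} \right)} = \left(\frac{1}{3} \cdot 6 \cdot 24\right)^{2} = 48^{2} = 2304$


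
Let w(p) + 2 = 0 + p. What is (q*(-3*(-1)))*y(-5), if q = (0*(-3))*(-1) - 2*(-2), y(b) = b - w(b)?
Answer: 24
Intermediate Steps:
w(p) = -2 + p (w(p) = -2 + (0 + p) = -2 + p)
y(b) = 2 (y(b) = b - (-2 + b) = b + (2 - b) = 2)
q = 4 (q = 0*(-1) + 4 = 0 + 4 = 4)
(q*(-3*(-1)))*y(-5) = (4*(-3*(-1)))*2 = (4*3)*2 = 12*2 = 24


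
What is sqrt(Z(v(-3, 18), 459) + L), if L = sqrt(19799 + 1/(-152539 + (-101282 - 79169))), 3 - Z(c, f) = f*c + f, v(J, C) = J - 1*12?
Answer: sqrt(712862564502900 + 998970*sqrt(243928827922990))/332990 ≈ 81.054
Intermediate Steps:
v(J, C) = -12 + J (v(J, C) = J - 12 = -12 + J)
Z(c, f) = 3 - f - c*f (Z(c, f) = 3 - (f*c + f) = 3 - (c*f + f) = 3 - (f + c*f) = 3 + (-f - c*f) = 3 - f - c*f)
L = 3*sqrt(243928827922990)/332990 (L = sqrt(19799 + 1/(-152539 - 180451)) = sqrt(19799 + 1/(-332990)) = sqrt(19799 - 1/332990) = sqrt(6592869009/332990) = 3*sqrt(243928827922990)/332990 ≈ 140.71)
sqrt(Z(v(-3, 18), 459) + L) = sqrt((3 - 1*459 - 1*(-12 - 3)*459) + 3*sqrt(243928827922990)/332990) = sqrt((3 - 459 - 1*(-15)*459) + 3*sqrt(243928827922990)/332990) = sqrt((3 - 459 + 6885) + 3*sqrt(243928827922990)/332990) = sqrt(6429 + 3*sqrt(243928827922990)/332990)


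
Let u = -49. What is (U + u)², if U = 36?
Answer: 169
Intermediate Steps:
(U + u)² = (36 - 49)² = (-13)² = 169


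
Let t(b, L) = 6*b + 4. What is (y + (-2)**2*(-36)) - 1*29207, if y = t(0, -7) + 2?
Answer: -29345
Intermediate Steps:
t(b, L) = 4 + 6*b
y = 6 (y = (4 + 6*0) + 2 = (4 + 0) + 2 = 4 + 2 = 6)
(y + (-2)**2*(-36)) - 1*29207 = (6 + (-2)**2*(-36)) - 1*29207 = (6 + 4*(-36)) - 29207 = (6 - 144) - 29207 = -138 - 29207 = -29345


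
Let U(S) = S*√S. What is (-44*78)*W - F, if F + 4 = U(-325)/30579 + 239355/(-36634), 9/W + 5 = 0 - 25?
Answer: 190521287/183170 + 1625*I*√13/30579 ≈ 1040.1 + 0.1916*I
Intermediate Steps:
U(S) = S^(3/2)
W = -3/10 (W = 9/(-5 + (0 - 25)) = 9/(-5 - 25) = 9/(-30) = 9*(-1/30) = -3/10 ≈ -0.30000)
F = -385891/36634 - 1625*I*√13/30579 (F = -4 + ((-325)^(3/2)/30579 + 239355/(-36634)) = -4 + (-1625*I*√13*(1/30579) + 239355*(-1/36634)) = -4 + (-1625*I*√13/30579 - 239355/36634) = -4 + (-239355/36634 - 1625*I*√13/30579) = -385891/36634 - 1625*I*√13/30579 ≈ -10.534 - 0.1916*I)
(-44*78)*W - F = -44*78*(-3/10) - (-385891/36634 - 1625*I*√13/30579) = -3432*(-3/10) + (385891/36634 + 1625*I*√13/30579) = 5148/5 + (385891/36634 + 1625*I*√13/30579) = 190521287/183170 + 1625*I*√13/30579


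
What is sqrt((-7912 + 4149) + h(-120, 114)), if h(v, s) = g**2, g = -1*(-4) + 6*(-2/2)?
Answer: I*sqrt(3759) ≈ 61.311*I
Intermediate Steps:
g = -2 (g = 4 + 6*(-2*1/2) = 4 + 6*(-1) = 4 - 6 = -2)
h(v, s) = 4 (h(v, s) = (-2)**2 = 4)
sqrt((-7912 + 4149) + h(-120, 114)) = sqrt((-7912 + 4149) + 4) = sqrt(-3763 + 4) = sqrt(-3759) = I*sqrt(3759)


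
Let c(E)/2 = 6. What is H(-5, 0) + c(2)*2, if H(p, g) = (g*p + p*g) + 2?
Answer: 26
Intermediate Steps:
H(p, g) = 2 + 2*g*p (H(p, g) = (g*p + g*p) + 2 = 2*g*p + 2 = 2 + 2*g*p)
c(E) = 12 (c(E) = 2*6 = 12)
H(-5, 0) + c(2)*2 = (2 + 2*0*(-5)) + 12*2 = (2 + 0) + 24 = 2 + 24 = 26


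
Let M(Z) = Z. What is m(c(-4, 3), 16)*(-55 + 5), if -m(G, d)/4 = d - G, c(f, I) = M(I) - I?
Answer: 3200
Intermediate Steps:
c(f, I) = 0 (c(f, I) = I - I = 0)
m(G, d) = -4*d + 4*G (m(G, d) = -4*(d - G) = -4*d + 4*G)
m(c(-4, 3), 16)*(-55 + 5) = (-4*16 + 4*0)*(-55 + 5) = (-64 + 0)*(-50) = -64*(-50) = 3200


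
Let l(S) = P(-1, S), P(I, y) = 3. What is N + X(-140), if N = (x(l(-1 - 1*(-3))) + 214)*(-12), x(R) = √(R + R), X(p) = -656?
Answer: -3224 - 12*√6 ≈ -3253.4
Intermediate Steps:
l(S) = 3
x(R) = √2*√R (x(R) = √(2*R) = √2*√R)
N = -2568 - 12*√6 (N = (√2*√3 + 214)*(-12) = (√6 + 214)*(-12) = (214 + √6)*(-12) = -2568 - 12*√6 ≈ -2597.4)
N + X(-140) = (-2568 - 12*√6) - 656 = -3224 - 12*√6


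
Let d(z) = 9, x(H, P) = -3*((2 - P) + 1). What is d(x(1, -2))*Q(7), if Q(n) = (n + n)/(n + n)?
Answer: 9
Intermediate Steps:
Q(n) = 1 (Q(n) = (2*n)/((2*n)) = (2*n)*(1/(2*n)) = 1)
x(H, P) = -9 + 3*P (x(H, P) = -3*(3 - P) = -9 + 3*P)
d(x(1, -2))*Q(7) = 9*1 = 9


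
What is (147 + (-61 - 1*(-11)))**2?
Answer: 9409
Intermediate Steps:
(147 + (-61 - 1*(-11)))**2 = (147 + (-61 + 11))**2 = (147 - 50)**2 = 97**2 = 9409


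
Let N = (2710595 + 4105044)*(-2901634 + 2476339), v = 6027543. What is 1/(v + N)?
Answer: -1/2898651160962 ≈ -3.4499e-13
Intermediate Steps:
N = -2898657188505 (N = 6815639*(-425295) = -2898657188505)
1/(v + N) = 1/(6027543 - 2898657188505) = 1/(-2898651160962) = -1/2898651160962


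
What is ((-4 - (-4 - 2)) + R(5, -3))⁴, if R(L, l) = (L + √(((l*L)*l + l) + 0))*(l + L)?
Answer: 194112 + 29952*√42 ≈ 3.8822e+5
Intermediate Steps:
R(L, l) = (L + l)*(L + √(l + L*l²)) (R(L, l) = (L + √(((L*l)*l + l) + 0))*(L + l) = (L + √((L*l² + l) + 0))*(L + l) = (L + √((l + L*l²) + 0))*(L + l) = (L + √(l + L*l²))*(L + l) = (L + l)*(L + √(l + L*l²)))
((-4 - (-4 - 2)) + R(5, -3))⁴ = ((-4 - (-4 - 2)) + (5² + 5*(-3) + 5*√(-3*(1 + 5*(-3))) - 3*√42))⁴ = ((-4 - 1*(-6)) + (25 - 15 + 5*√(-3*(1 - 15)) - 3*√42))⁴ = ((-4 + 6) + (25 - 15 + 5*√(-3*(-14)) - 3*√42))⁴ = (2 + (25 - 15 + 5*√42 - 3*√42))⁴ = (2 + (10 + 2*√42))⁴ = (12 + 2*√42)⁴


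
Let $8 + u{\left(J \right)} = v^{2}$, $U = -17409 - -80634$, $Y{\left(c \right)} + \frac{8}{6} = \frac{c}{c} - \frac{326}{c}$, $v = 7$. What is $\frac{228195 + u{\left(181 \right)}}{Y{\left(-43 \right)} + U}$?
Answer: $\frac{7360611}{2039240} \approx 3.6095$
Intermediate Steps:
$Y{\left(c \right)} = - \frac{1}{3} - \frac{326}{c}$ ($Y{\left(c \right)} = - \frac{4}{3} - \left(\frac{326}{c} - \frac{c}{c}\right) = - \frac{4}{3} + \left(1 - \frac{326}{c}\right) = - \frac{1}{3} - \frac{326}{c}$)
$U = 63225$ ($U = -17409 + 80634 = 63225$)
$u{\left(J \right)} = 41$ ($u{\left(J \right)} = -8 + 7^{2} = -8 + 49 = 41$)
$\frac{228195 + u{\left(181 \right)}}{Y{\left(-43 \right)} + U} = \frac{228195 + 41}{\frac{-978 - -43}{3 \left(-43\right)} + 63225} = \frac{228236}{\frac{1}{3} \left(- \frac{1}{43}\right) \left(-978 + 43\right) + 63225} = \frac{228236}{\frac{1}{3} \left(- \frac{1}{43}\right) \left(-935\right) + 63225} = \frac{228236}{\frac{935}{129} + 63225} = \frac{228236}{\frac{8156960}{129}} = 228236 \cdot \frac{129}{8156960} = \frac{7360611}{2039240}$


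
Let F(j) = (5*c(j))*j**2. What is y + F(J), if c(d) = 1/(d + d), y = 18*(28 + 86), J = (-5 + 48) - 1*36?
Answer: 4139/2 ≈ 2069.5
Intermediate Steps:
J = 7 (J = 43 - 36 = 7)
y = 2052 (y = 18*114 = 2052)
c(d) = 1/(2*d)
F(j) = 5*j/2 (F(j) = (5*(1/(2*j)))*j**2 = (5/(2*j))*j**2 = 5*j/2)
y + F(J) = 2052 + (5/2)*7 = 2052 + 35/2 = 4139/2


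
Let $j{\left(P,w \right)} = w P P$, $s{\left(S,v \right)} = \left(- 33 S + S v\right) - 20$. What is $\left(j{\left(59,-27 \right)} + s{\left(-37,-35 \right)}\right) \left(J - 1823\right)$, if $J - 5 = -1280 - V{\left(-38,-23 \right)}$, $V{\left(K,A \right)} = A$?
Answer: $281334825$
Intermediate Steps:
$s{\left(S,v \right)} = -20 - 33 S + S v$
$j{\left(P,w \right)} = w P^{2}$ ($j{\left(P,w \right)} = P w P = w P^{2}$)
$J = -1252$ ($J = 5 - 1257 = -1252$)
$\left(j{\left(59,-27 \right)} + s{\left(-37,-35 \right)}\right) \left(J - 1823\right) = \left(- 27 \cdot 59^{2} - -2496\right) \left(-1252 - 1823\right) = \left(\left(-27\right) 3481 + \left(-20 + 1221 + 1295\right)\right) \left(-3075\right) = \left(-93987 + 2496\right) \left(-3075\right) = \left(-91491\right) \left(-3075\right) = 281334825$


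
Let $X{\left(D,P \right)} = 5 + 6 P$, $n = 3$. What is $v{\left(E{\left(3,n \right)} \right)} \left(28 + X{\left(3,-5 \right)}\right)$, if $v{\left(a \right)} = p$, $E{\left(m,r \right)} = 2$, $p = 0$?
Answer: $0$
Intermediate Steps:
$v{\left(a \right)} = 0$
$v{\left(E{\left(3,n \right)} \right)} \left(28 + X{\left(3,-5 \right)}\right) = 0 \left(28 + \left(5 + 6 \left(-5\right)\right)\right) = 0 \left(28 + \left(5 - 30\right)\right) = 0 \left(28 - 25\right) = 0 \cdot 3 = 0$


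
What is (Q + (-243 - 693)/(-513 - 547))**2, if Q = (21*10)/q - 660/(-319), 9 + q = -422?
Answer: 66647891681856/10970900695225 ≈ 6.0750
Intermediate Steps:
q = -431 (q = -9 - 422 = -431)
Q = 19770/12499 (Q = (21*10)/(-431) - 660/(-319) = 210*(-1/431) - 660*(-1/319) = -210/431 + 60/29 = 19770/12499 ≈ 1.5817)
(Q + (-243 - 693)/(-513 - 547))**2 = (19770/12499 + (-243 - 693)/(-513 - 547))**2 = (19770/12499 - 936/(-1060))**2 = (19770/12499 - 936*(-1/1060))**2 = (19770/12499 + 234/265)**2 = (8163816/3312235)**2 = 66647891681856/10970900695225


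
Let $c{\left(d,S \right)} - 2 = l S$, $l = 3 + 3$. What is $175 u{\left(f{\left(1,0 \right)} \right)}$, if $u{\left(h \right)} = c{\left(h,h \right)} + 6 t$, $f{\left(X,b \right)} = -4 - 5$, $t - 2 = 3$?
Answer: $-3850$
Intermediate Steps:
$t = 5$ ($t = 2 + 3 = 5$)
$l = 6$
$c{\left(d,S \right)} = 2 + 6 S$
$f{\left(X,b \right)} = -9$ ($f{\left(X,b \right)} = -4 - 5 = -9$)
$u{\left(h \right)} = 32 + 6 h$ ($u{\left(h \right)} = \left(2 + 6 h\right) + 6 \cdot 5 = \left(2 + 6 h\right) + 30 = 32 + 6 h$)
$175 u{\left(f{\left(1,0 \right)} \right)} = 175 \left(32 + 6 \left(-9\right)\right) = 175 \left(32 - 54\right) = 175 \left(-22\right) = -3850$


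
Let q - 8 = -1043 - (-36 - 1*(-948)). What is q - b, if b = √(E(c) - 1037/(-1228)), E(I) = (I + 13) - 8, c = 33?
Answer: -1947 - √14644207/614 ≈ -1953.2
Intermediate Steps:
E(I) = 5 + I (E(I) = (13 + I) - 8 = 5 + I)
q = -1947 (q = 8 + (-1043 - (-36 - 1*(-948))) = 8 + (-1043 - (-36 + 948)) = 8 + (-1043 - 1*912) = 8 + (-1043 - 912) = 8 - 1955 = -1947)
b = √14644207/614 (b = √((5 + 33) - 1037/(-1228)) = √(38 - 1037*(-1/1228)) = √(38 + 1037/1228) = √(47701/1228) = √14644207/614 ≈ 6.2325)
q - b = -1947 - √14644207/614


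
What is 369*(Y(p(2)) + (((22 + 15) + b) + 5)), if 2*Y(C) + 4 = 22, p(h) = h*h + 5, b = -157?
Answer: -39114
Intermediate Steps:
p(h) = 5 + h² (p(h) = h² + 5 = 5 + h²)
Y(C) = 9 (Y(C) = -2 + (½)*22 = -2 + 11 = 9)
369*(Y(p(2)) + (((22 + 15) + b) + 5)) = 369*(9 + (((22 + 15) - 157) + 5)) = 369*(9 + ((37 - 157) + 5)) = 369*(9 + (-120 + 5)) = 369*(9 - 115) = 369*(-106) = -39114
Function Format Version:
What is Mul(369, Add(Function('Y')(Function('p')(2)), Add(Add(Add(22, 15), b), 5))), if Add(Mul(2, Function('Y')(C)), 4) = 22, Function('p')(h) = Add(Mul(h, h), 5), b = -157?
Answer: -39114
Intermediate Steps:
Function('p')(h) = Add(5, Pow(h, 2)) (Function('p')(h) = Add(Pow(h, 2), 5) = Add(5, Pow(h, 2)))
Function('Y')(C) = 9 (Function('Y')(C) = Add(-2, Mul(Rational(1, 2), 22)) = Add(-2, 11) = 9)
Mul(369, Add(Function('Y')(Function('p')(2)), Add(Add(Add(22, 15), b), 5))) = Mul(369, Add(9, Add(Add(Add(22, 15), -157), 5))) = Mul(369, Add(9, Add(Add(37, -157), 5))) = Mul(369, Add(9, Add(-120, 5))) = Mul(369, Add(9, -115)) = Mul(369, -106) = -39114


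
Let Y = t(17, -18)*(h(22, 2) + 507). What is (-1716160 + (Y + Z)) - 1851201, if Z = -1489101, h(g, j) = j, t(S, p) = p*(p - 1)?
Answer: -4882384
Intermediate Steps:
t(S, p) = p*(-1 + p)
Y = 174078 (Y = (-18*(-1 - 18))*(2 + 507) = -18*(-19)*509 = 342*509 = 174078)
(-1716160 + (Y + Z)) - 1851201 = (-1716160 + (174078 - 1489101)) - 1851201 = (-1716160 - 1315023) - 1851201 = -3031183 - 1851201 = -4882384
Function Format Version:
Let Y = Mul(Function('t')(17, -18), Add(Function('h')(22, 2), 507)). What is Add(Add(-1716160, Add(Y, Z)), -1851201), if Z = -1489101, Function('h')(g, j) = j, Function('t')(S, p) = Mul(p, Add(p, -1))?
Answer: -4882384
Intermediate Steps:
Function('t')(S, p) = Mul(p, Add(-1, p))
Y = 174078 (Y = Mul(Mul(-18, Add(-1, -18)), Add(2, 507)) = Mul(Mul(-18, -19), 509) = Mul(342, 509) = 174078)
Add(Add(-1716160, Add(Y, Z)), -1851201) = Add(Add(-1716160, Add(174078, -1489101)), -1851201) = Add(Add(-1716160, -1315023), -1851201) = Add(-3031183, -1851201) = -4882384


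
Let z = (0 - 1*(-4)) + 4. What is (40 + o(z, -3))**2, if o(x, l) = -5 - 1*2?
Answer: 1089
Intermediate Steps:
z = 8 (z = (0 + 4) + 4 = 4 + 4 = 8)
o(x, l) = -7 (o(x, l) = -5 - 2 = -7)
(40 + o(z, -3))**2 = (40 - 7)**2 = 33**2 = 1089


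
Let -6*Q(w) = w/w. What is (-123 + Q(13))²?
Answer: 546121/36 ≈ 15170.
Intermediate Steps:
Q(w) = -⅙ (Q(w) = -w/(6*w) = -⅙*1 = -⅙)
(-123 + Q(13))² = (-123 - ⅙)² = (-739/6)² = 546121/36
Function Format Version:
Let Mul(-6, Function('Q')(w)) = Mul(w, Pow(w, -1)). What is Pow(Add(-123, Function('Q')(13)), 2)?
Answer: Rational(546121, 36) ≈ 15170.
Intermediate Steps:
Function('Q')(w) = Rational(-1, 6) (Function('Q')(w) = Mul(Rational(-1, 6), Mul(w, Pow(w, -1))) = Mul(Rational(-1, 6), 1) = Rational(-1, 6))
Pow(Add(-123, Function('Q')(13)), 2) = Pow(Add(-123, Rational(-1, 6)), 2) = Pow(Rational(-739, 6), 2) = Rational(546121, 36)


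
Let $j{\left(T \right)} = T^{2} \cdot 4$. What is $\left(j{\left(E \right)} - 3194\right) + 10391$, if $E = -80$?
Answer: $32797$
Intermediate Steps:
$j{\left(T \right)} = 4 T^{2}$
$\left(j{\left(E \right)} - 3194\right) + 10391 = \left(4 \left(-80\right)^{2} - 3194\right) + 10391 = \left(4 \cdot 6400 - 3194\right) + 10391 = \left(25600 - 3194\right) + 10391 = 22406 + 10391 = 32797$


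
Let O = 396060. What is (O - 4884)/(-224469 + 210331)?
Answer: -195588/7069 ≈ -27.668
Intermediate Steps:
(O - 4884)/(-224469 + 210331) = (396060 - 4884)/(-224469 + 210331) = 391176/(-14138) = 391176*(-1/14138) = -195588/7069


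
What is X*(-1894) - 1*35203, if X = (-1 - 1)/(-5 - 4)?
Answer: -320615/9 ≈ -35624.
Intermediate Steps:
X = 2/9 (X = -2/(-9) = -2*(-⅑) = 2/9 ≈ 0.22222)
X*(-1894) - 1*35203 = (2/9)*(-1894) - 1*35203 = -3788/9 - 35203 = -320615/9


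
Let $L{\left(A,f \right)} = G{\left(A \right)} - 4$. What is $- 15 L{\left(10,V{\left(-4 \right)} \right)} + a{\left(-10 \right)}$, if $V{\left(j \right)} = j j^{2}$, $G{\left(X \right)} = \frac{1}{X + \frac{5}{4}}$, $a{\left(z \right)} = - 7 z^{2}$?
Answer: $- \frac{1924}{3} \approx -641.33$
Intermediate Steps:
$G{\left(X \right)} = \frac{1}{\frac{5}{4} + X}$ ($G{\left(X \right)} = \frac{1}{X + 5 \cdot \frac{1}{4}} = \frac{1}{X + \frac{5}{4}} = \frac{1}{\frac{5}{4} + X}$)
$V{\left(j \right)} = j^{3}$
$L{\left(A,f \right)} = -4 + \frac{4}{5 + 4 A}$ ($L{\left(A,f \right)} = \frac{4}{5 + 4 A} - 4 = -4 + \frac{4}{5 + 4 A}$)
$- 15 L{\left(10,V{\left(-4 \right)} \right)} + a{\left(-10 \right)} = - 15 \frac{16 \left(-1 - 10\right)}{5 + 4 \cdot 10} - 7 \left(-10\right)^{2} = - 15 \frac{16 \left(-1 - 10\right)}{5 + 40} - 700 = - 15 \cdot 16 \cdot \frac{1}{45} \left(-11\right) - 700 = \left(-15\right) \left(- \frac{176}{45}\right) - 700 = \frac{176}{3} - 700 = - \frac{1924}{3}$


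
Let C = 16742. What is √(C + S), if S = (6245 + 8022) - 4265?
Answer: 2*√6686 ≈ 163.54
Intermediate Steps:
S = 10002 (S = 14267 - 4265 = 10002)
√(C + S) = √(16742 + 10002) = √26744 = 2*√6686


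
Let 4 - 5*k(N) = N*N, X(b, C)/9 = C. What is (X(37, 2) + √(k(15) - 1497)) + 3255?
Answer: 3273 + I*√38530/5 ≈ 3273.0 + 39.258*I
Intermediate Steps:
X(b, C) = 9*C
k(N) = ⅘ - N²/5 (k(N) = ⅘ - N*N/5 = ⅘ - N²/5)
(X(37, 2) + √(k(15) - 1497)) + 3255 = (9*2 + √((⅘ - ⅕*15²) - 1497)) + 3255 = (18 + √((⅘ - ⅕*225) - 1497)) + 3255 = (18 + √((⅘ - 45) - 1497)) + 3255 = (18 + √(-221/5 - 1497)) + 3255 = (18 + √(-7706/5)) + 3255 = (18 + I*√38530/5) + 3255 = 3273 + I*√38530/5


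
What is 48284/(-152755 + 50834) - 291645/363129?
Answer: -15752690227/12336823603 ≈ -1.2769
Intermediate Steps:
48284/(-152755 + 50834) - 291645/363129 = 48284/(-101921) - 291645*1/363129 = 48284*(-1/101921) - 97215/121043 = -48284/101921 - 97215/121043 = -15752690227/12336823603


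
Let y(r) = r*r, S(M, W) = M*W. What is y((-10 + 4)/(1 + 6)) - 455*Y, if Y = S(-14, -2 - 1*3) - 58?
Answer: -267504/49 ≈ -5459.3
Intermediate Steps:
y(r) = r²
Y = 12 (Y = -14*(-2 - 1*3) - 58 = -14*(-2 - 3) - 58 = -14*(-5) - 58 = 70 - 58 = 12)
y((-10 + 4)/(1 + 6)) - 455*Y = ((-10 + 4)/(1 + 6))² - 455*12 = (-6/7)² - 5460 = 36/49 - 5460 = -267504/49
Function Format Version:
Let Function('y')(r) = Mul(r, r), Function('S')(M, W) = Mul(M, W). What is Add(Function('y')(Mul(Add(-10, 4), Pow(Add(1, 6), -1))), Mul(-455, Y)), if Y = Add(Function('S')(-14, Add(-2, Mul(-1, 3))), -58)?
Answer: Rational(-267504, 49) ≈ -5459.3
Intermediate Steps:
Function('y')(r) = Pow(r, 2)
Y = 12 (Y = Add(Mul(-14, Add(-2, Mul(-1, 3))), -58) = Add(Mul(-14, Add(-2, -3)), -58) = Add(Mul(-14, -5), -58) = Add(70, -58) = 12)
Add(Function('y')(Mul(Add(-10, 4), Pow(Add(1, 6), -1))), Mul(-455, Y)) = Add(Pow(Mul(Add(-10, 4), Pow(Add(1, 6), -1)), 2), Mul(-455, 12)) = Add(Pow(Mul(-6, Pow(7, -1)), 2), -5460) = Add(Pow(Mul(-6, Rational(1, 7)), 2), -5460) = Add(Pow(Rational(-6, 7), 2), -5460) = Add(Rational(36, 49), -5460) = Rational(-267504, 49)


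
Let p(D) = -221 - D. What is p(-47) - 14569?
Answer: -14743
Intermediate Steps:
p(-47) - 14569 = (-221 - 1*(-47)) - 14569 = (-221 + 47) - 14569 = -174 - 14569 = -14743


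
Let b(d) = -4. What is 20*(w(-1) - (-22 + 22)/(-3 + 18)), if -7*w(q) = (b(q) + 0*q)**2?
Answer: -320/7 ≈ -45.714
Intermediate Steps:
w(q) = -16/7 (w(q) = -(-4 + 0*q)**2/7 = -(-4 + 0)**2/7 = -1/7*(-4)**2 = -1/7*16 = -16/7)
20*(w(-1) - (-22 + 22)/(-3 + 18)) = 20*(-16/7 - (-22 + 22)/(-3 + 18)) = 20*(-16/7 - 0/15) = 20*(-16/7 - 1*0) = 20*(-16/7 + 0) = 20*(-16/7) = -320/7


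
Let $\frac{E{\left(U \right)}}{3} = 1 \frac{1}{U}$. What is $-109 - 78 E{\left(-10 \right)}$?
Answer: $- \frac{428}{5} \approx -85.6$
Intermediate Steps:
$E{\left(U \right)} = \frac{3}{U}$ ($E{\left(U \right)} = 3 \cdot 1 \frac{1}{U} = \frac{3}{U}$)
$-109 - 78 E{\left(-10 \right)} = -109 - 78 \frac{3}{-10} = -109 - 78 \cdot 3 \left(- \frac{1}{10}\right) = -109 - - \frac{117}{5} = -109 + \frac{117}{5} = - \frac{428}{5}$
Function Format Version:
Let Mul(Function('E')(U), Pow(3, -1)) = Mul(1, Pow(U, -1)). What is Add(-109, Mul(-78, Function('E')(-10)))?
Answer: Rational(-428, 5) ≈ -85.600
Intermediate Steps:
Function('E')(U) = Mul(3, Pow(U, -1)) (Function('E')(U) = Mul(3, Mul(1, Pow(U, -1))) = Mul(3, Pow(U, -1)))
Add(-109, Mul(-78, Function('E')(-10))) = Add(-109, Mul(-78, Mul(3, Pow(-10, -1)))) = Add(-109, Mul(-78, Mul(3, Rational(-1, 10)))) = Add(-109, Mul(-78, Rational(-3, 10))) = Add(-109, Rational(117, 5)) = Rational(-428, 5)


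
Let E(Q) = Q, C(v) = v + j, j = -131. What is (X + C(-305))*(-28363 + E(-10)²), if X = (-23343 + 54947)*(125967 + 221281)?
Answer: -310170183836628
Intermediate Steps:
C(v) = -131 + v (C(v) = v - 131 = -131 + v)
X = 10974425792 (X = 31604*347248 = 10974425792)
(X + C(-305))*(-28363 + E(-10)²) = (10974425792 + (-131 - 305))*(-28363 + (-10)²) = (10974425792 - 436)*(-28363 + 100) = 10974425356*(-28263) = -310170183836628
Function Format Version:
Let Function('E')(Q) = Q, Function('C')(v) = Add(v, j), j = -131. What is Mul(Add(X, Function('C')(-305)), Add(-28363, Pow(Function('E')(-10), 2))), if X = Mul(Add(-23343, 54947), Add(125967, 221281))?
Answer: -310170183836628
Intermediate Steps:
Function('C')(v) = Add(-131, v) (Function('C')(v) = Add(v, -131) = Add(-131, v))
X = 10974425792 (X = Mul(31604, 347248) = 10974425792)
Mul(Add(X, Function('C')(-305)), Add(-28363, Pow(Function('E')(-10), 2))) = Mul(Add(10974425792, Add(-131, -305)), Add(-28363, Pow(-10, 2))) = Mul(Add(10974425792, -436), Add(-28363, 100)) = Mul(10974425356, -28263) = -310170183836628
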